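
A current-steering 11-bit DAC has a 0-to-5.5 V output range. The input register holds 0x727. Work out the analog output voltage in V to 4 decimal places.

4.9172 V

LSB = 5.5 V / 2^11 = 2.686 mV.
Code 0x727 = 1831 decimal.
V_out = 0 + 1831 × 0.00268555 V = 4.91724 V.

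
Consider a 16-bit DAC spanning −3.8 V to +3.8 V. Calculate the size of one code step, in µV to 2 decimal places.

Full-scale span = 7.6 V.
LSB = 7.6 / 2^16 = 7.6 / 65536 = 0.000115967 V = 115.97 µV.

115.97 µV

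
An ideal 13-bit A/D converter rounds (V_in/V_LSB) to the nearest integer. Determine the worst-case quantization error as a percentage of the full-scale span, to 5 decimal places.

0.00610 %

Rounding → worst-case error = ½ LSB = V_FS/2^14, so 100/16384 = 0.00610352 % of full scale.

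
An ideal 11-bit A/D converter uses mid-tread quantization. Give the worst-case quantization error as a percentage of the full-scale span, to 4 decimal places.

0.0244 %

Rounding → worst-case error = ½ LSB = V_FS/2^12, so 100/4096 = 0.0244141 % of full scale.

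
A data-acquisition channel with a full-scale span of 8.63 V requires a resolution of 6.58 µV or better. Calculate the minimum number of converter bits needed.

21 bits

Number of steps required ≥ 8.63 V / 6.58 µV = 1311550.15.
Need 2^N ≥ 1311550.15; 2^20 = 1048576, 2^21 = 2097152.
Minimum N = 21.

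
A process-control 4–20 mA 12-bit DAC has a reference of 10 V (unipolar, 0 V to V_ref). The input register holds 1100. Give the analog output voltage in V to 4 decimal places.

2.6855 V

LSB = 10 V / 2^12 = 2.441 mV.
V_out = 0 + 1100 × 0.00244141 V = 2.68555 V.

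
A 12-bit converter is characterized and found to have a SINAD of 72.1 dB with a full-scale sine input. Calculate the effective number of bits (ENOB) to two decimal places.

11.68 bits

ENOB = (SINAD − 1.76) / 6.02 = (72.1 − 1.76)/6.02 = 11.684.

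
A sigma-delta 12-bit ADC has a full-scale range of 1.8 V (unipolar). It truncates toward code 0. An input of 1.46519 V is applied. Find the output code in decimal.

LSB = 1.8 V / 4096 = 439.45 µV.
(1.46519 − 0) / 0.000439453 = 3334.121 LSBs.
Floor → code 3334.

code 3334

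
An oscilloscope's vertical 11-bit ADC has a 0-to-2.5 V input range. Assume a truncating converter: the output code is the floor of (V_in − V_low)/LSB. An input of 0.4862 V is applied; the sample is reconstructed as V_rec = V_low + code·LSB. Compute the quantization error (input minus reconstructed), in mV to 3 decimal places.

LSB = 2.5/2^11 = 1.221 mV.
(0.4862 − 0)/0.0012207 = 398.2950; ⌊·⌋ gives code 398.
Reconstructed: 0.48583984 V.
Error = 0.4862 − 0.48583984 = 0.000360156 V = 0.360 mV.

0.360 mV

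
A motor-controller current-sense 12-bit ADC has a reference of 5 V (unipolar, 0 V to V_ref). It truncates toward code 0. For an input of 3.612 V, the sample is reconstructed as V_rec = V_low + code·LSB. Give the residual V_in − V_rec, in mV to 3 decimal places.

Step size: 5 V ÷ 2^12 = 1.221 mV.
Scaled input = 2958.9504 LSBs, so code = 2958.
Code 2958 maps back to 0 + 2958×0.0012207 V = 3.6108398 V.
Difference: 0.00116016 V → 1.160 mV.

1.160 mV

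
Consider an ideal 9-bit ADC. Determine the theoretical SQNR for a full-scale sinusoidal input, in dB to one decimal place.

SNR ≈ 6.02·N + 1.76 dB = 6.02·9 + 1.76 = 55.94 dB.

55.9 dB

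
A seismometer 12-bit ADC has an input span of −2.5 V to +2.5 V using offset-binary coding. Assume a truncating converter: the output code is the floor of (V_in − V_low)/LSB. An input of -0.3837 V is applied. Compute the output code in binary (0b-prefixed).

code 0b11011000101 (decimal 1733)

LSB = 5 V / 4096 = 1.221 mV.
(V_in − V_low)/LSB = (-0.3837 − (−2.5)) / 0.0012207 = 1733.673.
So the output code is 1733.
In binary (0b-prefixed): 0b11011000101.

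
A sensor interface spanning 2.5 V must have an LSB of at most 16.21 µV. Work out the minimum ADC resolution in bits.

18 bits

Number of steps required ≥ 2.5 V / 16.21 µV = 154225.79.
Need 2^N ≥ 154225.79; 2^17 = 131072, 2^18 = 262144.
Minimum N = 18.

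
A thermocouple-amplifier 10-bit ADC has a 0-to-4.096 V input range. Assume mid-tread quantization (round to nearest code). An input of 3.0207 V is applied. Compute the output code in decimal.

With 1024 levels over 4.096 V, one step is 4.000 mV.
(V_in − V_low)/LSB = (3.0207 − 0) / 0.004 = 755.175.
round(755.175) = 755.

code 755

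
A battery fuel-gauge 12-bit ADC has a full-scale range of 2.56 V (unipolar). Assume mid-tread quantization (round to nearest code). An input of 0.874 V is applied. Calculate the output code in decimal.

Full-scale span = 2.56 V; LSB = 2.56/2^12 = 0.625 mV.
(V_in − V_low)/LSB = (0.874 − 0) / 0.000625 = 1398.400.
round(1398.400) = 1398.

code 1398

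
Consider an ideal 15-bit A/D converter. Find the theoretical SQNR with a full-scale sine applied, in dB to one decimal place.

92.1 dB

SNR ≈ 6.02·N + 1.76 dB = 6.02·15 + 1.76 = 92.06 dB.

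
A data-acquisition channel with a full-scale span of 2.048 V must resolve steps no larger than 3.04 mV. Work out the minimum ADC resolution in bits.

10 bits

Number of steps required ≥ 2.048 V / 3.04 mV = 673.68.
Need 2^N ≥ 673.68; 2^9 = 512, 2^10 = 1024.
Minimum N = 10.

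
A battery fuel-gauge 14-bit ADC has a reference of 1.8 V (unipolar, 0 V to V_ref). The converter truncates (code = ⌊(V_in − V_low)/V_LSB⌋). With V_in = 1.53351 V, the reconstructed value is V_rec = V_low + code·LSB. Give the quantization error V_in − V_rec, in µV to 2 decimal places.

38.32 µV

LSB = 1.8/2^14 = 109.86 µV.
(V_in − V_low)/LSB = (1.53351 − 0)/0.000109863 = 13958.3488 → code 13958 (floor).
Reconstructed: 1.5334717 V.
Error = 1.53351 − 1.5334717 = 3.83203e-05 V = 38.32 µV.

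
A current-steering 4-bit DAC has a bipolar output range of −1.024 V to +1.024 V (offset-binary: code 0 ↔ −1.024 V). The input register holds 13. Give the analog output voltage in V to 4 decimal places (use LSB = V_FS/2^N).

LSB = 2.048 V / 2^4 = 128.000 mV.
V_out = (−1.024) + 13 × 0.128 V = 0.64 V.

0.6400 V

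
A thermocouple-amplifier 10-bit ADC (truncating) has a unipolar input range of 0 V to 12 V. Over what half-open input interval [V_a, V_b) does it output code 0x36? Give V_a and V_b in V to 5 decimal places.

LSB = 12/2^10 = 11.719 mV.
Code 0x36 = 54 decimal.
V_a = V_low + 54·LSB = 0.632812 V; V_b = V_low + 55·LSB = 0.644531 V.

[0.63281 V, 0.64453 V)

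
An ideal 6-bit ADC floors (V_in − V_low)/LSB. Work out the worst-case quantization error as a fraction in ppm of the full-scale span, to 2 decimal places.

Truncating → worst-case error = 1 LSB = V_FS/2^6, so 1e+06/64 = 15625 ppm of full scale.

15625.00 ppm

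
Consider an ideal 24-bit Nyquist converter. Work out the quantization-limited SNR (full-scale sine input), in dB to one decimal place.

SNR ≈ 6.02·N + 1.76 dB = 6.02·24 + 1.76 = 146.24 dB.

146.2 dB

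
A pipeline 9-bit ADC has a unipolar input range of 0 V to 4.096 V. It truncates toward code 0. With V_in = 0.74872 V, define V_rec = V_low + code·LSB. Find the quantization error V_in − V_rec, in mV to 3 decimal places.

One LSB is 4.096 V / 512 = 8.000 mV.
(0.74872 − 0)/0.008 = 93.5900; ⌊·⌋ gives code 93.
Reconstructed: 0.744 V.
Difference: 0.00472 V → 4.720 mV.

4.720 mV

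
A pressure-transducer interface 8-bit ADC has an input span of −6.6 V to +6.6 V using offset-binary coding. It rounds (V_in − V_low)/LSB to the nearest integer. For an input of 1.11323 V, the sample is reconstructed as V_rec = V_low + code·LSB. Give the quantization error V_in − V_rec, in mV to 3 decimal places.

-21.145 mV

One LSB is 13.2 V / 256 = 51.562 mV.
Scaled input = 149.5899 LSBs, so code = 150.
Reconstructed: 1.134375 V.
Error = 1.11323 − 1.134375 = -0.021145 V = -21.145 mV.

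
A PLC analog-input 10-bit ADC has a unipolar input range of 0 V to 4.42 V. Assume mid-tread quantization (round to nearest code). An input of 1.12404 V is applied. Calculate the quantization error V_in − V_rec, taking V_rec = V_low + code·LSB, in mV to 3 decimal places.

Step size: 4.42 V ÷ 2^10 = 4.316 mV.
(1.12404 − 0)/0.00431641 = 260.4111; round gives code 260.
Code 260 maps back to 0 + 260×0.00431641 V = 1.1222656 V.
Difference: 0.00177437 V → 1.774 mV.

1.774 mV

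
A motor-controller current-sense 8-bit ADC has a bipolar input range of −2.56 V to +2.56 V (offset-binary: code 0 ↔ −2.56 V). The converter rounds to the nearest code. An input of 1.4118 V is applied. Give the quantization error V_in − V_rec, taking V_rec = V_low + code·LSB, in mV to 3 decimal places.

LSB = 5.12/2^8 = 20.000 mV.
Scaled input = 198.5900 LSBs, so code = 199.
Code 199 maps back to (−2.56) + 199×0.02 V = 1.42 V.
Difference: -0.0082 V → -8.200 mV.

-8.200 mV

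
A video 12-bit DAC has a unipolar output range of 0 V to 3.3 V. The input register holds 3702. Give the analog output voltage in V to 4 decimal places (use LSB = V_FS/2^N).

LSB = 3.3 V / 2^12 = 0.806 mV.
V_out = 0 + 3702 × 0.000805664 V = 2.98257 V.

2.9826 V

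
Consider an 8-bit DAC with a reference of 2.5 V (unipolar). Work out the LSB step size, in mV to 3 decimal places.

9.766 mV

Full-scale span = 2.5 V.
LSB = 2.5 / 2^8 = 2.5 / 256 = 0.00976562 V = 9.766 mV.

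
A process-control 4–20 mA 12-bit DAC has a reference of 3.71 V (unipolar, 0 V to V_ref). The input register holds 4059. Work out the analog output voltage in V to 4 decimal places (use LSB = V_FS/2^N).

3.6765 V

LSB = 3.71 V / 2^12 = 0.906 mV.
V_out = 0 + 4059 × 0.000905762 V = 3.67649 V.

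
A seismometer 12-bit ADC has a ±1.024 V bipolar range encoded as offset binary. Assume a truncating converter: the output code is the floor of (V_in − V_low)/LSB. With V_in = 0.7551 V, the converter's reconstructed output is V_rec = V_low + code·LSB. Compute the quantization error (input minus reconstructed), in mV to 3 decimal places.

0.100 mV

Step size: 2.048 V ÷ 2^12 = 0.500 mV.
Scaled input = 3558.2000 LSBs, so code = 3558.
V_rec = (−1.024) + 3558·0.0005 = 0.755 V.
Error = 0.7551 − 0.755 = 0.0001 V = 0.100 mV.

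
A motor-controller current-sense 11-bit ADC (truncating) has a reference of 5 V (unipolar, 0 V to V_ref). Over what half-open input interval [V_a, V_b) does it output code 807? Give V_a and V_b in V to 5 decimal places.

[1.97021 V, 1.97266 V)

LSB = 5/2^11 = 2.441 mV.
V_a = V_low + 807·LSB = 1.97021 V; V_b = V_low + 808·LSB = 1.97266 V.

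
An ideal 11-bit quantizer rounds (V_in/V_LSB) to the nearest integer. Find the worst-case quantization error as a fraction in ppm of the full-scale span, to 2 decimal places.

244.14 ppm

Rounding → worst-case error = ½ LSB = V_FS/2^12, so 1e+06/4096 = 244.141 ppm of full scale.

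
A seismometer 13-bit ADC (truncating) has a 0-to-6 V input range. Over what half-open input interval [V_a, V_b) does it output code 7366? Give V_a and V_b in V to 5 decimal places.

[5.39502 V, 5.39575 V)

LSB = 6/2^13 = 0.732 mV.
V_a = V_low + 7366·LSB = 5.39502 V; V_b = V_low + 7367·LSB = 5.39575 V.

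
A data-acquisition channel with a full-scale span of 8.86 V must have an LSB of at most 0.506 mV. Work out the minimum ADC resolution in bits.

Number of steps required ≥ 8.86 V / 0.506 mV = 17509.88.
Need 2^N ≥ 17509.88; 2^14 = 16384, 2^15 = 32768.
Minimum N = 15.

15 bits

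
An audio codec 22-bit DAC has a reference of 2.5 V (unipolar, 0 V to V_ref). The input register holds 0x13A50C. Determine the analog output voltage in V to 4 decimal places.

0.7674 V

LSB = 2.5 V / 2^22 = 0.60 µV.
Code 0x13A50C = 1287436 decimal.
V_out = 0 + 1287436 × 5.96046e-07 V = 0.767372 V.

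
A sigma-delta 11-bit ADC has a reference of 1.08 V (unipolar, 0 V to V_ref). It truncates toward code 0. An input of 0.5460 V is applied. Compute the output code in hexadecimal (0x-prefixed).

LSB = 1.08 V / 2048 = 0.527 mV.
(0.5460 − 0) / 0.000527344 = 1035.378 LSBs.
⌊·⌋(1035.378) = 1035.
In hexadecimal (0x-prefixed): 0x40B.

code 0x40B (decimal 1035)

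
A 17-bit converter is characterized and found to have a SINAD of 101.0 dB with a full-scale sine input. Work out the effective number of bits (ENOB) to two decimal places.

ENOB = (SINAD − 1.76) / 6.02 = (101.0 − 1.76)/6.02 = 16.485.

16.49 bits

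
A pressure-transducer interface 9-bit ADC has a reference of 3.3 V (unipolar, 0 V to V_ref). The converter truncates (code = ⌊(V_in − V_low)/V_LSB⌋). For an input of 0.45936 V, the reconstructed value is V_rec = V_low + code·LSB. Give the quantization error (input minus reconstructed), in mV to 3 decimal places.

1.743 mV

LSB = 3.3/2^9 = 6.445 mV.
Scaled input = 71.2704 LSBs, so code = 71.
V_rec = 0 + 71·0.00644531 = 0.45761719 V.
Difference: 0.00174281 V → 1.743 mV.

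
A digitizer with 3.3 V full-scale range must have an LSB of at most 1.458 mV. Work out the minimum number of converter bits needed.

12 bits

Number of steps required ≥ 3.3 V / 1.458 mV = 2263.37.
Need 2^N ≥ 2263.37; 2^11 = 2048, 2^12 = 4096.
Minimum N = 12.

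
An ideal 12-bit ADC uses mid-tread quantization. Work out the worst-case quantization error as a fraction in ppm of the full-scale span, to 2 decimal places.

122.07 ppm

Rounding → worst-case error = ½ LSB = V_FS/2^13, so 1e+06/8192 = 122.07 ppm of full scale.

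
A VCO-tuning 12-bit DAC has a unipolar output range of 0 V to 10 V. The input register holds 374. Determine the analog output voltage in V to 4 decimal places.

LSB = 10 V / 2^12 = 2.441 mV.
V_out = 0 + 374 × 0.00244141 V = 0.913086 V.

0.9131 V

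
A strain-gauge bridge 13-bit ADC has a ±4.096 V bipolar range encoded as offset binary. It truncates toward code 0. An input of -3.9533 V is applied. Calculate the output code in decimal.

code 142

With 8192 levels over 8.192 V, one step is 1.000 mV.
Input sits at 142.700 steps above V_low.
⌊·⌋(142.700) = 142.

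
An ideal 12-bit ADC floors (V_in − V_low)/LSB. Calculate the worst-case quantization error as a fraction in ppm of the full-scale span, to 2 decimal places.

Truncating → worst-case error = 1 LSB = V_FS/2^12, so 1e+06/4096 = 244.141 ppm of full scale.

244.14 ppm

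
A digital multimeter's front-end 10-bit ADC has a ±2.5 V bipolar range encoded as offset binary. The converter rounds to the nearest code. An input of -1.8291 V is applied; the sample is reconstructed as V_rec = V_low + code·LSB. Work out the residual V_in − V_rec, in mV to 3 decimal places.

1.955 mV

Step size: 5 V ÷ 2^10 = 4.883 mV.
(V_in − V_low)/LSB = (-1.8291 − (−2.5))/0.00488281 = 137.4003 → code 137 (round).
Reconstructed: -1.8310547 V.
Difference: 0.00195469 V → 1.955 mV.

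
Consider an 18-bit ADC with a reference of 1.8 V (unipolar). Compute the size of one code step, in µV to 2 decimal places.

Full-scale span = 1.8 V.
LSB = 1.8 / 2^18 = 1.8 / 262144 = 6.86646e-06 V = 6.87 µV.

6.87 µV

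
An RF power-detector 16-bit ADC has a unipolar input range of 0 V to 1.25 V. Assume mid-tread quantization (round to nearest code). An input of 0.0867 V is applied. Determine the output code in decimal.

code 4546

With 65536 levels over 1.25 V, one step is 19.07 µV.
Input sits at 4545.577 steps above V_low.
Round → code 4546.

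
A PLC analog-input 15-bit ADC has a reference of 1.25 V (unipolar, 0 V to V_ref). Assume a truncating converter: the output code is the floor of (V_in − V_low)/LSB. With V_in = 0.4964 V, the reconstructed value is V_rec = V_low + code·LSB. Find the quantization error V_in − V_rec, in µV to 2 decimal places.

31.59 µV

One LSB is 1.25 V / 32768 = 38.15 µV.
(V_in − V_low)/LSB = (0.4964 − 0)/3.8147e-05 = 13012.8282 → code 13012 (floor).
Reconstructed: 0.49636841 V.
V_in − V_rec = 3.15918e-05 V = 31.59 µV.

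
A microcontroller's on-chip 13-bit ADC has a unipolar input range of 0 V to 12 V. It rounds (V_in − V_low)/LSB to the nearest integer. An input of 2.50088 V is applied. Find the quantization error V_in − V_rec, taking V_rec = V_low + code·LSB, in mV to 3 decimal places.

0.392 mV

Step size: 12 V ÷ 2^13 = 1.465 mV.
Scaled input = 1707.2674 LSBs, so code = 1707.
Code 1707 maps back to 0 + 1707×0.00146484 V = 2.5004883 V.
Error = 2.50088 − 2.5004883 = 0.000391719 V = 0.392 mV.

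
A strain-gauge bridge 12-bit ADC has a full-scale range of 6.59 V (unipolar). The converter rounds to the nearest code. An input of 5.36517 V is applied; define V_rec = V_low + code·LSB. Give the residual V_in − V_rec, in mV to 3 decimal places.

-0.467 mV

LSB = 6.59/2^12 = 1.609 mV.
(5.36517 − 0)/0.00160889 = 3334.7096; round gives code 3335.
Reconstructed: 5.3656372 V.
V_in − V_rec = -0.000467207 V = -0.467 mV.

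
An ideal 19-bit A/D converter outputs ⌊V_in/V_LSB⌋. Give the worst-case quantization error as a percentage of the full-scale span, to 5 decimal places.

Truncating → worst-case error = 1 LSB = V_FS/2^19, so 100/524288 = 0.000190735 % of full scale.

0.00019 %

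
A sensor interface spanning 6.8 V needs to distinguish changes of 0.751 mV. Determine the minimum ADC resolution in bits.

Number of steps required ≥ 6.8 V / 0.751 mV = 9054.59.
Need 2^N ≥ 9054.59; 2^13 = 8192, 2^14 = 16384.
Minimum N = 14.

14 bits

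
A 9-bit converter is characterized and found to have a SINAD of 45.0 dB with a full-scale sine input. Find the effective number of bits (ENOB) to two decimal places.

7.18 bits

ENOB = (SINAD − 1.76) / 6.02 = (45.0 − 1.76)/6.02 = 7.183.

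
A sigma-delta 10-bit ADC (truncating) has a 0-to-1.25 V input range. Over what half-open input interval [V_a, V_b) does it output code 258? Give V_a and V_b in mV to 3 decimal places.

LSB = 1.25/2^10 = 1.221 mV.
V_a = V_low + 258·LSB = 0.314941 V; V_b = V_low + 259·LSB = 0.316162 V.

[314.941 mV, 316.162 mV)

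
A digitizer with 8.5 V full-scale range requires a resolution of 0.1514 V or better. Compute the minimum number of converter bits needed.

Number of steps required ≥ 8.5 V / 0.1514 V = 56.14.
Need 2^N ≥ 56.14; 2^5 = 32, 2^6 = 64.
Minimum N = 6.

6 bits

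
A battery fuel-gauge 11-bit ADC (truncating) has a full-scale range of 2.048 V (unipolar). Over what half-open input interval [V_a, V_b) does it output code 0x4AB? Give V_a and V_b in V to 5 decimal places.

[1.19500 V, 1.19600 V)

LSB = 2.048/2^11 = 1.000 mV.
Code 0x4AB = 1195 decimal.
V_a = V_low + 1195·LSB = 1.195 V; V_b = V_low + 1196·LSB = 1.196 V.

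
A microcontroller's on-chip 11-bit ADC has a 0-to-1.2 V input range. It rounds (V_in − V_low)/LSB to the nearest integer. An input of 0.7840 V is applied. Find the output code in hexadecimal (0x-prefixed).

Full-scale span = 1.2 V; LSB = 1.2/2^11 = 0.586 mV.
(V_in − V_low)/LSB = (0.7840 − 0) / 0.000585937 = 1338.027.
So the output code is 1338.
In hexadecimal (0x-prefixed): 0x53A.

code 0x53A (decimal 1338)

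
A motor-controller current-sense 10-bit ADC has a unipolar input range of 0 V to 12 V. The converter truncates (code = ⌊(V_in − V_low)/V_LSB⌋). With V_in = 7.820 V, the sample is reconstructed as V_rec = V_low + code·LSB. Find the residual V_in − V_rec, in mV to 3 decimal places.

One LSB is 12 V / 1024 = 11.719 mV.
(V_in − V_low)/LSB = (7.820 − 0)/0.0117188 = 667.3067 → code 667 (floor).
V_rec = 0 + 667·0.0117188 = 7.8164062 V.
Difference: 0.00359375 V → 3.594 mV.

3.594 mV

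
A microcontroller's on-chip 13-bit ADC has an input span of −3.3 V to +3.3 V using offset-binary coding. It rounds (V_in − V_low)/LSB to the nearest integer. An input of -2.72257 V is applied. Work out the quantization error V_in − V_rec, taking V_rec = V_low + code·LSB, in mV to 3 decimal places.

-0.231 mV

Step size: 6.6 V ÷ 2^13 = 0.806 mV.
(V_in − V_low)/LSB = (-2.72257 − (−3.3))/0.000805664 = 716.7131 → code 717 (round).
Code 717 maps back to (−3.3) + 717×0.000805664 V = -2.7223389 V.
Difference: -0.000231133 V → -0.231 mV.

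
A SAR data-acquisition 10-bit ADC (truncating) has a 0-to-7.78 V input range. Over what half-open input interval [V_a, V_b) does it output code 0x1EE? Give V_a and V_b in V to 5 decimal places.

LSB = 7.78/2^10 = 7.598 mV.
Code 0x1EE = 494 decimal.
V_a = V_low + 494·LSB = 3.75324 V; V_b = V_low + 495·LSB = 3.76084 V.

[3.75324 V, 3.76084 V)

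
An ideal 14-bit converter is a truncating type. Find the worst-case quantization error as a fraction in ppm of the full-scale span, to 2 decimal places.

Truncating → worst-case error = 1 LSB = V_FS/2^14, so 1e+06/16384 = 61.0352 ppm of full scale.

61.04 ppm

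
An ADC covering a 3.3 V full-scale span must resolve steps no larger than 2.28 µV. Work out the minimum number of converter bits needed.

21 bits

Number of steps required ≥ 3.3 V / 2.28 µV = 1447368.42.
Need 2^N ≥ 1447368.42; 2^20 = 1048576, 2^21 = 2097152.
Minimum N = 21.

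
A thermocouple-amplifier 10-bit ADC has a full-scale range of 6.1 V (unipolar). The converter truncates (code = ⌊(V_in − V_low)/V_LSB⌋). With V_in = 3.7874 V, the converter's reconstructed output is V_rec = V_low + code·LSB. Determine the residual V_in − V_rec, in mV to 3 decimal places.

Step size: 6.1 V ÷ 2^10 = 5.957 mV.
(V_in − V_low)/LSB = (3.7874 − 0)/0.00595703 = 635.7865 → code 635 (floor).
Reconstructed: 3.7827148 V.
Error = 3.7874 − 3.7827148 = 0.00468516 V = 4.685 mV.

4.685 mV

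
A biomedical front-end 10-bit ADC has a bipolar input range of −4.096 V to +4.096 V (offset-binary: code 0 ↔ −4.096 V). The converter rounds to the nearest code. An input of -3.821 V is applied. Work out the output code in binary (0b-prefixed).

code 0b100010 (decimal 34)

LSB = 8.192 V / 1024 = 8.000 mV.
Input sits at 34.375 steps above V_low.
round(34.375) = 34.
In binary (0b-prefixed): 0b100010.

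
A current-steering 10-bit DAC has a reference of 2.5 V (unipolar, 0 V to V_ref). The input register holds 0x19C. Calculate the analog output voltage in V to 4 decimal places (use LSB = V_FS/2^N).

LSB = 2.5 V / 2^10 = 2.441 mV.
Code 0x19C = 412 decimal.
V_out = 0 + 412 × 0.00244141 V = 1.00586 V.

1.0059 V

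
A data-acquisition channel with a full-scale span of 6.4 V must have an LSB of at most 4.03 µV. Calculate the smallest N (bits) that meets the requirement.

Number of steps required ≥ 6.4 V / 4.03 µV = 1588089.33.
Need 2^N ≥ 1588089.33; 2^20 = 1048576, 2^21 = 2097152.
Minimum N = 21.

21 bits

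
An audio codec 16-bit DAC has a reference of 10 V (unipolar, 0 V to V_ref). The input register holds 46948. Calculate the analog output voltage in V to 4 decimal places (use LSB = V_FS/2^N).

7.1637 V

LSB = 10 V / 2^16 = 152.59 µV.
V_out = 0 + 46948 × 0.000152588 V = 7.1637 V.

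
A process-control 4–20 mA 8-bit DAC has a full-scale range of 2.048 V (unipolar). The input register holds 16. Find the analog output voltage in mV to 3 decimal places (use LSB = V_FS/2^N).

LSB = 2.048 V / 2^8 = 8.000 mV.
V_out = 0 + 16 × 0.008 V = 0.128 V.
= 128.000 mV.

128.000 mV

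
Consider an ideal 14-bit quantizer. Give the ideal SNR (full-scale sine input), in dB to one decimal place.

SNR ≈ 6.02·N + 1.76 dB = 6.02·14 + 1.76 = 86.04 dB.

86.0 dB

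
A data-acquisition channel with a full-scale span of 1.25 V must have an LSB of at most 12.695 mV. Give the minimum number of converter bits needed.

7 bits

Number of steps required ≥ 1.25 V / 12.695 mV = 98.46.
Need 2^N ≥ 98.46; 2^6 = 64, 2^7 = 128.
Minimum N = 7.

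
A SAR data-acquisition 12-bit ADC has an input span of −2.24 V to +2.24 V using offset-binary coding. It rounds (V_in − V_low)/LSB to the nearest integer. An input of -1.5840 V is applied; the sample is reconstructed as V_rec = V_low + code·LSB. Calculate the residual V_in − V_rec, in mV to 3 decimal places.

-0.250 mV

Step size: 4.48 V ÷ 2^12 = 1.094 mV.
(V_in − V_low)/LSB = (-1.5840 − (−2.24))/0.00109375 = 599.7714 → code 600 (round).
Reconstructed: -1.58375 V.
V_in − V_rec = -0.00025 V = -0.250 mV.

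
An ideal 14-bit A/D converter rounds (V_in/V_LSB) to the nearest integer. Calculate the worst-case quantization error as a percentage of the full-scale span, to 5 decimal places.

0.00305 %

Rounding → worst-case error = ½ LSB = V_FS/2^15, so 100/32768 = 0.00305176 % of full scale.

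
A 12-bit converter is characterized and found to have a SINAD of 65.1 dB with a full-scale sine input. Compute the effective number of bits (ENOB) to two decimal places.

ENOB = (SINAD − 1.76) / 6.02 = (65.1 − 1.76)/6.02 = 10.522.

10.52 bits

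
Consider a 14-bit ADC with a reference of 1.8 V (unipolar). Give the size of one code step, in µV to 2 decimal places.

109.86 µV

Full-scale span = 1.8 V.
LSB = 1.8 / 2^14 = 1.8 / 16384 = 0.000109863 V = 109.86 µV.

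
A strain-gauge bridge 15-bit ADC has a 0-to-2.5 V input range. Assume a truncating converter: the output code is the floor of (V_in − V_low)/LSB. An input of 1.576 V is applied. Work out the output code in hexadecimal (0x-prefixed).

LSB = 2.5 V / 32768 = 76.29 µV.
(V_in − V_low)/LSB = (1.576 − 0) / 7.62939e-05 = 20656.947.
⌊·⌋(20656.947) = 20656.
In hexadecimal (0x-prefixed): 0x50B0.

code 0x50B0 (decimal 20656)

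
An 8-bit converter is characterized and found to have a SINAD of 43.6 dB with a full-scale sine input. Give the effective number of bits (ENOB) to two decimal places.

ENOB = (SINAD − 1.76) / 6.02 = (43.6 − 1.76)/6.02 = 6.950.

6.95 bits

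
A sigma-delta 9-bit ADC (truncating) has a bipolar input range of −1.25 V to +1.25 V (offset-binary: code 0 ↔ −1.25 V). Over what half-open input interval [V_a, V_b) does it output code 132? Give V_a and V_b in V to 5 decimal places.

[-0.60547 V, -0.60059 V)

LSB = 2.5/2^9 = 4.883 mV.
V_a = V_low + 132·LSB = -0.605469 V; V_b = V_low + 133·LSB = -0.600586 V.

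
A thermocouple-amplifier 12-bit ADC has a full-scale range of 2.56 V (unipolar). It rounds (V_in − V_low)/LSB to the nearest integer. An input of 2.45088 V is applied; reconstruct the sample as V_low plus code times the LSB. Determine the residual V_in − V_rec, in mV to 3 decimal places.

0.255 mV

One LSB is 2.56 V / 4096 = 0.625 mV.
(V_in − V_low)/LSB = (2.45088 − 0)/0.000625 = 3921.4080 → code 3921 (round).
V_rec = 0 + 3921·0.000625 = 2.450625 V.
Difference: 0.000255 V → 0.255 mV.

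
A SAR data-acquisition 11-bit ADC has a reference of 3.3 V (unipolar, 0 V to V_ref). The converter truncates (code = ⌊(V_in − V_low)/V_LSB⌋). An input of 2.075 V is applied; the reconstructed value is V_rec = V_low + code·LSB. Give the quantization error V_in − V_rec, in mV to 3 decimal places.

LSB = 3.3/2^11 = 1.611 mV.
Scaled input = 1287.7576 LSBs, so code = 1287.
Code 1287 maps back to 0 + 1287×0.00161133 V = 2.0737793 V.
V_in − V_rec = 0.0012207 V = 1.221 mV.

1.221 mV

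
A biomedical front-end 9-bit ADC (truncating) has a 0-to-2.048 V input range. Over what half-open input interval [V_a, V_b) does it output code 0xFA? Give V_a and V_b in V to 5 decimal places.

LSB = 2.048/2^9 = 4.000 mV.
Code 0xFA = 250 decimal.
V_a = V_low + 250·LSB = 1 V; V_b = V_low + 251·LSB = 1.004 V.

[1.00000 V, 1.00400 V)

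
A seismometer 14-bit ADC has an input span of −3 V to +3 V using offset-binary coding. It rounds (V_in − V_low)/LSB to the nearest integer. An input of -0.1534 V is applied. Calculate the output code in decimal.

code 7773

Full-scale span = 6 V; LSB = 6/2^14 = 366.21 µV.
(V_in − V_low)/LSB = (-0.1534 − (−3)) / 0.000366211 = 7773.116.
So the output code is 7773.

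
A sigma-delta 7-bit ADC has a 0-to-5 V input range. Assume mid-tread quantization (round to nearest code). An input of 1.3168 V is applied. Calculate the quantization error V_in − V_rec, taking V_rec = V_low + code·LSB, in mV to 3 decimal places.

One LSB is 5 V / 128 = 39.062 mV.
(1.3168 − 0)/0.0390625 = 33.7101; round gives code 34.
V_rec = 0 + 34·0.0390625 = 1.328125 V.
Error = 1.3168 − 1.328125 = -0.011325 V = -11.325 mV.

-11.325 mV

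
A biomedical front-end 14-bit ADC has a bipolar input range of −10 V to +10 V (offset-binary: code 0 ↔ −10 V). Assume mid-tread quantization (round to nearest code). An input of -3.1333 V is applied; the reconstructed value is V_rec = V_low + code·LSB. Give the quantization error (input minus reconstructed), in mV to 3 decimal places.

0.245 mV

Step size: 20 V ÷ 2^14 = 1.221 mV.
Scaled input = 5625.2006 LSBs, so code = 5625.
Reconstructed: -3.1335449 V.
Difference: 0.000244922 V → 0.245 mV.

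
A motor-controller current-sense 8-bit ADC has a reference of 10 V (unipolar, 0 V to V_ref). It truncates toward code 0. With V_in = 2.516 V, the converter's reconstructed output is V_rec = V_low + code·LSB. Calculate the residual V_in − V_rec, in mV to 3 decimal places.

LSB = 10/2^8 = 39.062 mV.
(V_in − V_low)/LSB = (2.516 − 0)/0.0390625 = 64.4096 → code 64 (floor).
Code 64 maps back to 0 + 64×0.0390625 V = 2.5 V.
Error = 2.516 − 2.5 = 0.016 V = 16.000 mV.

16.000 mV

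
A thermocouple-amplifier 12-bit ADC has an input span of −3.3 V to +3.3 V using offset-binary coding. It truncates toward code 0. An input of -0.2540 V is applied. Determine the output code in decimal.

With 4096 levels over 6.6 V, one step is 1.611 mV.
Input sits at 1890.366 steps above V_low.
So the output code is 1890.

code 1890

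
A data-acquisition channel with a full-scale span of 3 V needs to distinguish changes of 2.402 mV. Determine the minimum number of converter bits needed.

Number of steps required ≥ 3 V / 2.402 mV = 1248.96.
Need 2^N ≥ 1248.96; 2^10 = 1024, 2^11 = 2048.
Minimum N = 11.

11 bits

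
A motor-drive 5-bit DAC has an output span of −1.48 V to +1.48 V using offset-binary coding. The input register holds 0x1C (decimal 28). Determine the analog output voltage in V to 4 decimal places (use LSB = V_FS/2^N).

LSB = 2.96 V / 2^5 = 92.500 mV.
Code 0x1C = 28 decimal.
V_out = (−1.48) + 28 × 0.0925 V = 1.11 V.

1.1100 V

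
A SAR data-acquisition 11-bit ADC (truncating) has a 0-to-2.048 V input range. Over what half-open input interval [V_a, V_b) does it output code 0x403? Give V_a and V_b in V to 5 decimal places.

LSB = 2.048/2^11 = 1.000 mV.
Code 0x403 = 1027 decimal.
V_a = V_low + 1027·LSB = 1.027 V; V_b = V_low + 1028·LSB = 1.028 V.

[1.02700 V, 1.02800 V)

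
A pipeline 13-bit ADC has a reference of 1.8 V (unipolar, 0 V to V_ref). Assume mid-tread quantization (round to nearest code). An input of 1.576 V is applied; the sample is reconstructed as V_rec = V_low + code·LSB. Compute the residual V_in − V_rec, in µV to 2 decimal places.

Step size: 1.8 V ÷ 2^13 = 219.73 µV.
(V_in − V_low)/LSB = (1.576 − 0)/0.000219727 = 7172.5511 → code 7173 (round).
Reconstructed: 1.5760986 V.
Difference: -9.86328e-05 V → -98.63 µV.

-98.63 µV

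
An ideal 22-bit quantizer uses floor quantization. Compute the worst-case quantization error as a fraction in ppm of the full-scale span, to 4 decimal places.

Truncating → worst-case error = 1 LSB = V_FS/2^22, so 1e+06/4194304 = 0.238419 ppm of full scale.

0.2384 ppm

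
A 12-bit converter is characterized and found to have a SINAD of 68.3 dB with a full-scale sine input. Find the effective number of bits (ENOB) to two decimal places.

ENOB = (SINAD − 1.76) / 6.02 = (68.3 − 1.76)/6.02 = 11.053.

11.05 bits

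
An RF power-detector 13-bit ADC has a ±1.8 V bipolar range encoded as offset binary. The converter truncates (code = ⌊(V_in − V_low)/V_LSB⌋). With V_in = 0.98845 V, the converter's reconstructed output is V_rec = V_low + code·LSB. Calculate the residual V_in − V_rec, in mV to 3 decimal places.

0.120 mV

LSB = 3.6/2^13 = 439.45 µV.
(0.98845 − (−1.8))/0.000439453 = 6345.2729; ⌊·⌋ gives code 6345.
Code 6345 maps back to (−1.8) + 6345×0.000439453 V = 0.98833008 V.
Difference: 0.000119922 V → 0.120 mV.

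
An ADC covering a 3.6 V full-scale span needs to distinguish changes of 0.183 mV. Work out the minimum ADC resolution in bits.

15 bits

Number of steps required ≥ 3.6 V / 0.183 mV = 19672.13.
Need 2^N ≥ 19672.13; 2^14 = 16384, 2^15 = 32768.
Minimum N = 15.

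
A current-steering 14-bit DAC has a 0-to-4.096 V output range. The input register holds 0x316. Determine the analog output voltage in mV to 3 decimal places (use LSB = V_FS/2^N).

197.500 mV

LSB = 4.096 V / 2^14 = 250.00 µV.
Code 0x316 = 790 decimal.
V_out = 0 + 790 × 0.00025 V = 0.1975 V.
= 197.500 mV.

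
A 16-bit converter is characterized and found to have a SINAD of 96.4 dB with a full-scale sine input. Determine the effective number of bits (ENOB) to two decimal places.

ENOB = (SINAD − 1.76) / 6.02 = (96.4 − 1.76)/6.02 = 15.721.

15.72 bits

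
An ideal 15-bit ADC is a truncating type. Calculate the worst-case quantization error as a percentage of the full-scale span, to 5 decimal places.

Truncating → worst-case error = 1 LSB = V_FS/2^15, so 100/32768 = 0.00305176 % of full scale.

0.00305 %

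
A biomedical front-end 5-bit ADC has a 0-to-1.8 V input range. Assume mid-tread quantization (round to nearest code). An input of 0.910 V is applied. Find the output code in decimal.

code 16

LSB = 1.8 V / 32 = 56.250 mV.
(0.910 − 0) / 0.05625 = 16.178 LSBs.
round(16.178) = 16.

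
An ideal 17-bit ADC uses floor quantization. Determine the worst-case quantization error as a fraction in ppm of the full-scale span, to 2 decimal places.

Truncating → worst-case error = 1 LSB = V_FS/2^17, so 1e+06/131072 = 7.62939 ppm of full scale.

7.63 ppm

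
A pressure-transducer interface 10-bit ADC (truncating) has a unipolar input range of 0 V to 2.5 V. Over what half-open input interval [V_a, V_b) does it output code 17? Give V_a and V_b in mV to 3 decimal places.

[41.504 mV, 43.945 mV)

LSB = 2.5/2^10 = 2.441 mV.
V_a = V_low + 17·LSB = 0.0415039 V; V_b = V_low + 18·LSB = 0.0439453 V.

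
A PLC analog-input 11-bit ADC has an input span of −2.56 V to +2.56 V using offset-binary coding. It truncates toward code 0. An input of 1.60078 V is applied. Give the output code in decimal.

code 1664

Full-scale span = 5.12 V; LSB = 5.12/2^11 = 2.500 mV.
(V_in − V_low)/LSB = (1.60078 − (−2.56)) / 0.0025 = 1664.312.
⌊·⌋(1664.312) = 1664.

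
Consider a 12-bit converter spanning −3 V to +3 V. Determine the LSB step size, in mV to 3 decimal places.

1.465 mV

Full-scale span = 6 V.
LSB = 6 / 2^12 = 6 / 4096 = 0.00146484 V = 1.465 mV.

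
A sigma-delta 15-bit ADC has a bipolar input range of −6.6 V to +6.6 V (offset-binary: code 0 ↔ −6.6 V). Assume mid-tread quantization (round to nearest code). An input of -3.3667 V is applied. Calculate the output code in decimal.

code 8026

Full-scale span = 13.2 V; LSB = 13.2/2^15 = 402.83 µV.
Input sits at 8026.422 steps above V_low.
round(8026.422) = 8026.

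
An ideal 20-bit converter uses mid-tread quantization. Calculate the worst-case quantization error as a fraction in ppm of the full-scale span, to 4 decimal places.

Rounding → worst-case error = ½ LSB = V_FS/2^21, so 1e+06/2097152 = 0.476837 ppm of full scale.

0.4768 ppm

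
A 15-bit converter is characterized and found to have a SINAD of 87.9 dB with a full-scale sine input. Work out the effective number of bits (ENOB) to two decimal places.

14.31 bits

ENOB = (SINAD − 1.76) / 6.02 = (87.9 − 1.76)/6.02 = 14.309.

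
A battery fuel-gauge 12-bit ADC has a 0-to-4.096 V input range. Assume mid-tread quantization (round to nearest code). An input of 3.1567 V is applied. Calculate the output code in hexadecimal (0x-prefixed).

With 4096 levels over 4.096 V, one step is 1.000 mV.
(3.1567 − 0) / 0.001 = 3156.700 LSBs.
So the output code is 3157.
In hexadecimal (0x-prefixed): 0xC55.

code 0xC55 (decimal 3157)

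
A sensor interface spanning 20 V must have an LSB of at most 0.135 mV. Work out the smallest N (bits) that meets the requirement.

18 bits

Number of steps required ≥ 20 V / 0.135 mV = 148148.15.
Need 2^N ≥ 148148.15; 2^17 = 131072, 2^18 = 262144.
Minimum N = 18.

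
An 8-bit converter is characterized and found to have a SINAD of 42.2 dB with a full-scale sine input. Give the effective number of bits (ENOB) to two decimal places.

ENOB = (SINAD − 1.76) / 6.02 = (42.2 − 1.76)/6.02 = 6.718.

6.72 bits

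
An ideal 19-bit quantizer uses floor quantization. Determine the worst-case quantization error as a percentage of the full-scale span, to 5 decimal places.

Truncating → worst-case error = 1 LSB = V_FS/2^19, so 100/524288 = 0.000190735 % of full scale.

0.00019 %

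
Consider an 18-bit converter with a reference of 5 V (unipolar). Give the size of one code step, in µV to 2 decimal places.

Full-scale span = 5 V.
LSB = 5 / 2^18 = 5 / 262144 = 1.90735e-05 V = 19.07 µV.

19.07 µV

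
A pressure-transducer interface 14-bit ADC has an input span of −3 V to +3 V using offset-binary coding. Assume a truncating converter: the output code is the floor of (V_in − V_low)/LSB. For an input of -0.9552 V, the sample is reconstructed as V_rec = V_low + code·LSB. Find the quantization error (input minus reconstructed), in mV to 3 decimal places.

One LSB is 6 V / 16384 = 366.21 µV.
(-0.9552 − (−3))/0.000366211 = 5583.6672; ⌊·⌋ gives code 5583.
Code 5583 maps back to (−3) + 5583×0.000366211 V = -0.95544434 V.
Difference: 0.000244336 V → 0.244 mV.

0.244 mV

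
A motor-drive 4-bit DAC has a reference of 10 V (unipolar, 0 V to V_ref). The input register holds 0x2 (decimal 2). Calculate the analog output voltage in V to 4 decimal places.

LSB = 10 V / 2^4 = 0.6250 V.
Code 0x2 = 2 decimal.
V_out = 0 + 2 × 0.625 V = 1.25 V.

1.2500 V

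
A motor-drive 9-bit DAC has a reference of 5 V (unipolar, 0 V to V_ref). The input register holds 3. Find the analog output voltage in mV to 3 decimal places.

29.297 mV

LSB = 5 V / 2^9 = 9.766 mV.
V_out = 0 + 3 × 0.00976562 V = 0.0292969 V.
= 29.297 mV.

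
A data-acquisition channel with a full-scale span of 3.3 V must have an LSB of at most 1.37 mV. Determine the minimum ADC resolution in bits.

Number of steps required ≥ 3.3 V / 1.37 mV = 2408.76.
Need 2^N ≥ 2408.76; 2^11 = 2048, 2^12 = 4096.
Minimum N = 12.

12 bits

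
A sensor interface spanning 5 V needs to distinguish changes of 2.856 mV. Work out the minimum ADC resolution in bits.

Number of steps required ≥ 5 V / 2.856 mV = 1750.70.
Need 2^N ≥ 1750.70; 2^10 = 1024, 2^11 = 2048.
Minimum N = 11.

11 bits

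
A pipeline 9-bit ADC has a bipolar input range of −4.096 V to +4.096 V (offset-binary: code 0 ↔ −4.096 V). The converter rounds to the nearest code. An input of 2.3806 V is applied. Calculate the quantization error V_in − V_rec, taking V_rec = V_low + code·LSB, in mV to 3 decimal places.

LSB = 8.192/2^9 = 16.000 mV.
(V_in − V_low)/LSB = (2.3806 − (−4.096))/0.016 = 404.7875 → code 405 (round).
Code 405 maps back to (−4.096) + 405×0.016 V = 2.384 V.
V_in − V_rec = -0.0034 V = -3.400 mV.

-3.400 mV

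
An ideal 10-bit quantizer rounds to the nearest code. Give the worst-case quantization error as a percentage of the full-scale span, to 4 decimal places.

Rounding → worst-case error = ½ LSB = V_FS/2^11, so 100/2048 = 0.0488281 % of full scale.

0.0488 %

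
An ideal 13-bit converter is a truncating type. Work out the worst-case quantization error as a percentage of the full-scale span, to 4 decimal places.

Truncating → worst-case error = 1 LSB = V_FS/2^13, so 100/8192 = 0.012207 % of full scale.

0.0122 %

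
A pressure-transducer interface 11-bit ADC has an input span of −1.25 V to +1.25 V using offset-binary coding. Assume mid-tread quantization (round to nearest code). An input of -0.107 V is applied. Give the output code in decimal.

With 2048 levels over 2.5 V, one step is 1.221 mV.
(V_in − V_low)/LSB = (-0.107 − (−1.25)) / 0.0012207 = 936.346.
Round → code 936.

code 936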